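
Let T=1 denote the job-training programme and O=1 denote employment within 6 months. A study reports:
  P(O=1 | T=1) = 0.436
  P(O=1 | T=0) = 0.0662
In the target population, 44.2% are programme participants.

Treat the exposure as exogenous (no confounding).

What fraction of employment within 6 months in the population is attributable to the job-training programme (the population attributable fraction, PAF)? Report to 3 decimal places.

PAF ≈ 0.712

Let p₁ = 0.436, p₀ = 0.0662.
Overall risk P(Y=1) = π·p₁ + (1−π)·p₀ = 0.442×0.436 + 0.558×0.0662 = 0.22965.
Under exogeneity, PAF = [P(Y=1) − p₀] / P(Y=1).
PAF = (0.22965 − 0.0662) / 0.22965 ≈ 0.7117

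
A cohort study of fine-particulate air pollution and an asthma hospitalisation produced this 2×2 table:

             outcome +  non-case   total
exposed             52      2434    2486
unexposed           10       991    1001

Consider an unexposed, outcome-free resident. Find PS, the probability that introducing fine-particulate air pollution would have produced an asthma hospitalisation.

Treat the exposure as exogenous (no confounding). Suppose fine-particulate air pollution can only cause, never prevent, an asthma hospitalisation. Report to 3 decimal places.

PS ≈ 0.011

p₁ = P(outcome | exposed) = 52/2486 = 0.020917
p₀ = P(outcome | unexposed) = 10/1001 = 0.00999
Under exogeneity and monotonicity, PS = (p₁ − p₀)/(1 − p₀).
PS = (0.020917 − 0.00999) / 0.99001 ≈ 0.0110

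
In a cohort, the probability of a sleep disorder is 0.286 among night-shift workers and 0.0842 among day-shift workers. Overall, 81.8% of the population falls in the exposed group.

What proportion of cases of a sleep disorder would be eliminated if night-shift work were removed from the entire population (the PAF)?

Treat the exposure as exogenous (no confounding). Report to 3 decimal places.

Let p₁ = 0.286, p₀ = 0.0842.
Overall risk P(Y=1) = π·p₁ + (1−π)·p₀ = 0.818×0.286 + 0.182×0.0842 = 0.24927.
Under exogeneity, PAF = [P(Y=1) − p₀] / P(Y=1).
PAF = (0.24927 − 0.0842) / 0.24927 ≈ 0.6622

PAF ≈ 0.662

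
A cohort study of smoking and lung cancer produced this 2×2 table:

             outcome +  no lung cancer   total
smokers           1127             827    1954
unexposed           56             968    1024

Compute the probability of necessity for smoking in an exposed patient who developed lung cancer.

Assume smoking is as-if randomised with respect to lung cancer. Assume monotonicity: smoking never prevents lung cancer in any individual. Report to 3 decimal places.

PN ≈ 0.905

p₁ = P(outcome | exposed) = 1127/1954 = 0.57677
p₀ = P(outcome | unexposed) = 56/1024 = 0.054688
Under exogeneity and monotonicity, PN = (p₁ − p₀)/p₁.
PN = (0.57677 − 0.054688) / 0.57677 ≈ 0.9052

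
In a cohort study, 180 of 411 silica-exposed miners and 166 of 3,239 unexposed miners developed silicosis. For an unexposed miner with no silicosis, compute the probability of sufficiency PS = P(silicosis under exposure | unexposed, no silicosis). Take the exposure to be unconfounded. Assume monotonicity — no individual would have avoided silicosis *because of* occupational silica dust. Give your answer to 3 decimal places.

p₁ = P(outcome | exposed) = 180/411 = 0.43796
p₀ = P(outcome | unexposed) = 166/3239 = 0.05125
Under exogeneity and monotonicity, PS = (p₁ − p₀) / (1 − p₀).
PS = (0.43796 − 0.05125) / (1 − 0.05125) = 0.38671 / 0.94875 ≈ 0.4076

PS ≈ 0.408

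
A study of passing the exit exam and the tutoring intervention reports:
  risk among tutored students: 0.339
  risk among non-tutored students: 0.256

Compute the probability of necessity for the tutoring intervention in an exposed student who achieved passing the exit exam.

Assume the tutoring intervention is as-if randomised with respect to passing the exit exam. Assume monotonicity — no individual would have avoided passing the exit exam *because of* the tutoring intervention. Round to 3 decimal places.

PN ≈ 0.245

Let p₁ = 0.339, p₀ = 0.256.
Under exogeneity and monotonicity, PN = (p₁ − p₀) / p₁.
PN = (0.339 − 0.256) / 0.339 = 0.083 / 0.339 ≈ 0.2448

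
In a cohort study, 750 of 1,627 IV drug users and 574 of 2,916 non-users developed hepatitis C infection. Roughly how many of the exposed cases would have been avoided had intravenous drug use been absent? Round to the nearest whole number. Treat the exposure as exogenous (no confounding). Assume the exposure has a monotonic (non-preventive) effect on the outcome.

p₁ = P(outcome | exposed) = 750/1627 = 0.46097
p₀ = P(outcome | unexposed) = 574/2916 = 0.19684
PN = (p₁ − p₀)/p₁ = (0.46097 − 0.19684) / 0.46097 ≈ 0.57298.
Attributable cases ≈ PN × (exposed cases) = 0.57298 × 750 ≈ 429.73.

about 430 cases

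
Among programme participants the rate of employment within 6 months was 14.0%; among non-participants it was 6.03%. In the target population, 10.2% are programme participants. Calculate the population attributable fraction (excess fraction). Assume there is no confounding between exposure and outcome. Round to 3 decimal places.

PAF ≈ 0.119

p₁ = 0.14, p₀ = 0.0603.
Overall risk P(Y=1) = π·p₁ + (1−π)·p₀ = 0.102×0.14 + 0.898×0.0603 = 0.068429.
Under exogeneity, PAF = [P(Y=1) − p₀] / P(Y=1).
PAF = (0.068429 − 0.0603) / 0.068429 ≈ 0.1188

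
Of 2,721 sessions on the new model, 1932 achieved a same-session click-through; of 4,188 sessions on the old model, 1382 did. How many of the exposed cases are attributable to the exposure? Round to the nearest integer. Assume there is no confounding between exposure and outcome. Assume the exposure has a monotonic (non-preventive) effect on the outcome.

about 1034 cases

p₁ = P(outcome | exposed) = 1932/2721 = 0.71003
p₀ = P(outcome | unexposed) = 1382/4188 = 0.32999
PN = (p₁ − p₀)/p₁ = (0.71003 − 0.32999) / 0.71003 ≈ 0.53525.
Attributable cases ≈ PN × (exposed cases) = 0.53525 × 1932 ≈ 1034.10.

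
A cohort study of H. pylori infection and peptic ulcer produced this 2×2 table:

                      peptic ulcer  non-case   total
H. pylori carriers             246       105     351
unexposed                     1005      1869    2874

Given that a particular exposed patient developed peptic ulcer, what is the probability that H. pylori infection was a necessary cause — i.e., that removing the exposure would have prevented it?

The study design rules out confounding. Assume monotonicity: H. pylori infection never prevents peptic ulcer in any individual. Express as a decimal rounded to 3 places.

PN ≈ 0.501

p₁ = P(outcome | exposed) = 246/351 = 0.70085
p₀ = P(outcome | unexposed) = 1005/2874 = 0.34969
Under exogeneity and monotonicity, PN = (p₁ − p₀)/p₁.
PN = (0.70085 − 0.34969) / 0.70085 ≈ 0.5011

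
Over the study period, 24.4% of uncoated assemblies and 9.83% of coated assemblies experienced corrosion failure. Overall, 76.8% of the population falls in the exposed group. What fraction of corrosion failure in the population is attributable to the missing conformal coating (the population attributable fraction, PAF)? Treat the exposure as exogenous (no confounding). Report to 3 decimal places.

p₁ = 0.244, p₀ = 0.0983.
Overall risk P(Y=1) = π·p₁ + (1−π)·p₀ = 0.768×0.244 + 0.232×0.0983 = 0.2102.
Under exogeneity, PAF = [P(Y=1) − p₀] / P(Y=1).
PAF = (0.2102 − 0.0983) / 0.2102 ≈ 0.5323

PAF ≈ 0.532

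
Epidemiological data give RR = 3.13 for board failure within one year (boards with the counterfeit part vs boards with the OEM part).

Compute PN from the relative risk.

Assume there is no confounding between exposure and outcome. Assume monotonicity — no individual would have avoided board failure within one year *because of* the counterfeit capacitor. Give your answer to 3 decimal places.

Under exogeneity and monotonicity, PN = (RR − 1) / RR = 1 − 1/RR.
PN = (3.13 − 1) / 3.13 = 2.13 / 3.13 ≈ 0.6805

PN ≈ 0.681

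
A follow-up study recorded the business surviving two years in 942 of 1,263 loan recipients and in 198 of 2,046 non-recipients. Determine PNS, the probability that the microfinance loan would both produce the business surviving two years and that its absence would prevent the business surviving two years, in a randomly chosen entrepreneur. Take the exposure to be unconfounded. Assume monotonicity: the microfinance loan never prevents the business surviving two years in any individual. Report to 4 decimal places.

PNS ≈ 0.6491

p₁ = P(outcome | exposed) = 942/1263 = 0.74584
p₀ = P(outcome | unexposed) = 198/2046 = 0.096774
Under exogeneity and monotonicity, PNS = p₁ − p₀.
PNS = 0.74584 − 0.096774 = 0.64907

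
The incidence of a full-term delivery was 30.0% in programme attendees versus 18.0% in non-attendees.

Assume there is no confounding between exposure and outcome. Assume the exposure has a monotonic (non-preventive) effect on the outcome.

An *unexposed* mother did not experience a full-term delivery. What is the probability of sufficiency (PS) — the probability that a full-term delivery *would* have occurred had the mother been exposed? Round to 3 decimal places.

PS ≈ 0.146

p₁ = 0.3, p₀ = 0.18.
Under exogeneity and monotonicity, PS = (p₁ − p₀) / (1 − p₀).
PS = (0.3 − 0.18) / (1 − 0.18) = 0.12 / 0.82 ≈ 0.1463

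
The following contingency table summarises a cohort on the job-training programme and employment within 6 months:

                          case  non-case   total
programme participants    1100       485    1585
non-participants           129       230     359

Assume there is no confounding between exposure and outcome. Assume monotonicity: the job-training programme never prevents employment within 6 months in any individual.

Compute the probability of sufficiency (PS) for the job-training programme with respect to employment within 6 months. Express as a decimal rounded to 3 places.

PS ≈ 0.522

p₁ = P(outcome | exposed) = 1100/1585 = 0.69401
p₀ = P(outcome | unexposed) = 129/359 = 0.35933
Under exogeneity and monotonicity, PS = (p₁ − p₀)/(1 − p₀).
PS = (0.69401 − 0.35933) / 0.64067 ≈ 0.5224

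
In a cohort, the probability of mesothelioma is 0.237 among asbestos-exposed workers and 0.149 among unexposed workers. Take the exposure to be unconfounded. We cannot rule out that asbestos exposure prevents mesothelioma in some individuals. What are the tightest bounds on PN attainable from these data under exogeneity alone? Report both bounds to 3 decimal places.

Let p₁ = 0.237, p₀ = 0.149.
Under exogeneity alone the bounds on PN are max{0,(p₁−p₀)/p₁} ≤ PN ≤ min{1,(1−p₀)/p₁}.
  lower = (p₁ − p₀)/p₁ = 0.088 / 0.237 ≈ 0.3713
  upper = min{1, (1 − p₀)/p₁} = 0.851 / 0.237 ≈ 3.5907 → capped at 1

0.371 ≤ PN ≤ 1.000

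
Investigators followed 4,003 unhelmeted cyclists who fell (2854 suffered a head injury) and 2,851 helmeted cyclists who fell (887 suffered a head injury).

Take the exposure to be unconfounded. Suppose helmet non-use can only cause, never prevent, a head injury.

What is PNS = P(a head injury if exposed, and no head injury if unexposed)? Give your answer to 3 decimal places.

p₁ = P(outcome | exposed) = 2854/4003 = 0.71297
p₀ = P(outcome | unexposed) = 887/2851 = 0.31112
Under exogeneity and monotonicity, PNS = p₁ − p₀.
PNS = 0.71297 − 0.31112 = 0.40185

PNS ≈ 0.402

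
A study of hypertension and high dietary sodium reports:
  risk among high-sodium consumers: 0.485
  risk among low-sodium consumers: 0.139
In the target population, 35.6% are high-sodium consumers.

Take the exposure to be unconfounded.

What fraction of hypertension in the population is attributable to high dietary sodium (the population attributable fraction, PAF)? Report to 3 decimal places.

PAF ≈ 0.470

Let p₁ = 0.485, p₀ = 0.139.
Overall risk P(Y=1) = π·p₁ + (1−π)·p₀ = 0.356×0.485 + 0.644×0.139 = 0.26218.
Under exogeneity, PAF = [P(Y=1) − p₀] / P(Y=1).
PAF = (0.26218 − 0.139) / 0.26218 ≈ 0.4698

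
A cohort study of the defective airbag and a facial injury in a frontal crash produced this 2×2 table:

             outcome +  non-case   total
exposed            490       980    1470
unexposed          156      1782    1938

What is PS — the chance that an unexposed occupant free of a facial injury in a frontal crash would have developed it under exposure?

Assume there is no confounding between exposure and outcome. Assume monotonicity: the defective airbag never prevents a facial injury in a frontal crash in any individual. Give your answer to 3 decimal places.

p₁ = P(outcome | exposed) = 490/1470 = 0.33333
p₀ = P(outcome | unexposed) = 156/1938 = 0.080495
Under exogeneity and monotonicity, PS = (p₁ − p₀) / (1 − p₀).
PS = (0.33333 − 0.080495) / (1 − 0.080495) = 0.25284 / 0.9195 ≈ 0.2750

PS ≈ 0.275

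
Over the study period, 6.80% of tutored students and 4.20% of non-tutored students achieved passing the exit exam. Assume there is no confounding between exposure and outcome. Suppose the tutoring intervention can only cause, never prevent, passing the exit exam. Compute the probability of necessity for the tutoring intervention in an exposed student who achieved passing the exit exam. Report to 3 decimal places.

PN ≈ 0.382

p₁ = 0.068, p₀ = 0.042.
Under exogeneity and monotonicity, PN = (p₁ − p₀) / p₁.
PN = (0.068 − 0.042) / 0.068 = 0.026 / 0.068 ≈ 0.3824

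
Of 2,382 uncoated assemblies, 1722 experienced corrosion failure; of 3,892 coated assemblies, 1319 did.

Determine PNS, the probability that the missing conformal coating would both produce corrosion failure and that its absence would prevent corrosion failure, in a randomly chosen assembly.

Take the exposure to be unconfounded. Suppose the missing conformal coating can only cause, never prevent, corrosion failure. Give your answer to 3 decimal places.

p₁ = P(outcome | exposed) = 1722/2382 = 0.72292
p₀ = P(outcome | unexposed) = 1319/3892 = 0.3389
Under exogeneity and monotonicity, PNS = p₁ − p₀.
PNS = 0.72292 − 0.3389 = 0.38402

PNS ≈ 0.384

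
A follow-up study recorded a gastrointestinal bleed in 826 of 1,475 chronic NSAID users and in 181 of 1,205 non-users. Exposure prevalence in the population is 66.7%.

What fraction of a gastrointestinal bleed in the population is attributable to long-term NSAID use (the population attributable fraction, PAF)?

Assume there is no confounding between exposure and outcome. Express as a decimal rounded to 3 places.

PAF ≈ 0.645

p₁ = P(outcome | exposed) = 826/1475 = 0.56
p₀ = P(outcome | unexposed) = 181/1205 = 0.15021
Overall risk P(Y=1) = π·p₁ + (1−π)·p₀ = 0.667×0.56 + 0.333×0.15021 = 0.42354.
Under exogeneity, PAF = [P(Y=1) − p₀] / P(Y=1).
PAF = (0.42354 − 0.15021) / 0.42354 ≈ 0.6454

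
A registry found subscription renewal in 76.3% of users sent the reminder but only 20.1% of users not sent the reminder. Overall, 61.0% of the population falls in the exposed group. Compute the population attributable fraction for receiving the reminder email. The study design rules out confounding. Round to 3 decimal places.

p₁ = 0.763, p₀ = 0.201.
Overall risk P(Y=1) = π·p₁ + (1−π)·p₀ = 0.61×0.763 + 0.39×0.201 = 0.54382.
Under exogeneity, PAF = [P(Y=1) − p₀] / P(Y=1).
PAF = (0.54382 − 0.201) / 0.54382 ≈ 0.6304

PAF ≈ 0.630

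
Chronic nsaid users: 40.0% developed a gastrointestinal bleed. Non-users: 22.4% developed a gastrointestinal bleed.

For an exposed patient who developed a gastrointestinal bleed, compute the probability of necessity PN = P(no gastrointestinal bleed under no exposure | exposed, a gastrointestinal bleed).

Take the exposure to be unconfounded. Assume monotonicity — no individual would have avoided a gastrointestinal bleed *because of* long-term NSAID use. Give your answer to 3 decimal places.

PN ≈ 0.440

p₁ = 0.4, p₀ = 0.224.
Under exogeneity and monotonicity, PN = (p₁ − p₀) / p₁.
PN = (0.4 − 0.224) / 0.4 = 0.176 / 0.4 ≈ 0.4400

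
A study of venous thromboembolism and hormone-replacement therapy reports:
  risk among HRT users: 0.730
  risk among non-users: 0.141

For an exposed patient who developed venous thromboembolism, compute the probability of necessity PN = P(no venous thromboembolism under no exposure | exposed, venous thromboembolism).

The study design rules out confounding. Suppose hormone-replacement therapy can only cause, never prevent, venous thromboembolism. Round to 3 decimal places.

PN ≈ 0.807

Let p₁ = 0.73, p₀ = 0.141.
Under exogeneity and monotonicity, PN = (p₁ − p₀) / p₁.
PN = (0.73 − 0.141) / 0.73 = 0.589 / 0.73 ≈ 0.8068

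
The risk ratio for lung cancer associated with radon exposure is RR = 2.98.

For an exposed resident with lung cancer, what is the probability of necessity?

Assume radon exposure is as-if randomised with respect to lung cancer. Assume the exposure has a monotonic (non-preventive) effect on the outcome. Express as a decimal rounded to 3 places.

Under exogeneity and monotonicity, PN = (RR − 1) / RR = 1 − 1/RR.
PN = (2.98 − 1) / 2.98 = 1.98 / 2.98 ≈ 0.6644

PN ≈ 0.664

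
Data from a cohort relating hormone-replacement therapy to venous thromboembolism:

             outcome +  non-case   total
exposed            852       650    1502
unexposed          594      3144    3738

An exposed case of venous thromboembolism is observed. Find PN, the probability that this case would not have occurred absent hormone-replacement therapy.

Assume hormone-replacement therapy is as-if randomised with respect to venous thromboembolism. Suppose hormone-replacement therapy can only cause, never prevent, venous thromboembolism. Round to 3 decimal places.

p₁ = P(outcome | exposed) = 852/1502 = 0.56724
p₀ = P(outcome | unexposed) = 594/3738 = 0.15891
Under exogeneity and monotonicity, PN = (p₁ − p₀)/p₁.
PN = (0.56724 − 0.15891) / 0.56724 ≈ 0.7199

PN ≈ 0.720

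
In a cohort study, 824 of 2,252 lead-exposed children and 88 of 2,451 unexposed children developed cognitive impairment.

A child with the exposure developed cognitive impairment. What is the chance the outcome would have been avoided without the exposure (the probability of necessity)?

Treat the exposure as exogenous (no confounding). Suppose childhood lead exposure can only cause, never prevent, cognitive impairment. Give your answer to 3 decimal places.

p₁ = P(outcome | exposed) = 824/2252 = 0.3659
p₀ = P(outcome | unexposed) = 88/2451 = 0.035904
Under exogeneity and monotonicity, PN = (p₁ − p₀) / p₁.
PN = (0.3659 − 0.035904) / 0.3659 = 0.32999 / 0.3659 ≈ 0.9019

PN ≈ 0.902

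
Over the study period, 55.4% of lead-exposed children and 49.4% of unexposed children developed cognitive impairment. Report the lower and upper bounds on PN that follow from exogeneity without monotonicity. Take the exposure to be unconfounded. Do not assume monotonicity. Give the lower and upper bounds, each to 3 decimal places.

p₁ = 0.554, p₀ = 0.494.
Under exogeneity alone the bounds on PN are max{0,(p₁−p₀)/p₁} ≤ PN ≤ min{1,(1−p₀)/p₁}.
  lower = (p₁ − p₀)/p₁ = 0.06 / 0.554 ≈ 0.1083
  upper = min{1, (1 − p₀)/p₁} = 0.506 / 0.554 ≈ 0.9134

0.108 ≤ PN ≤ 0.913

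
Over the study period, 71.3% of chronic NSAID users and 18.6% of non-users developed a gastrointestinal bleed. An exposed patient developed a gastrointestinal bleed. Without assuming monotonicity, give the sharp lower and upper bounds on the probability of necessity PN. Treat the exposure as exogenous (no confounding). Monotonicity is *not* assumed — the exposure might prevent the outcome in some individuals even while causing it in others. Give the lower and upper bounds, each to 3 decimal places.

p₁ = 0.713, p₀ = 0.186.
Under exogeneity alone the bounds on PN are max{0,(p₁−p₀)/p₁} ≤ PN ≤ min{1,(1−p₀)/p₁}.
  lower = (p₁ − p₀)/p₁ = 0.527 / 0.713 ≈ 0.7391
  upper = min{1, (1 − p₀)/p₁} = 0.814 / 0.713 ≈ 1.1417 → capped at 1

0.739 ≤ PN ≤ 1.000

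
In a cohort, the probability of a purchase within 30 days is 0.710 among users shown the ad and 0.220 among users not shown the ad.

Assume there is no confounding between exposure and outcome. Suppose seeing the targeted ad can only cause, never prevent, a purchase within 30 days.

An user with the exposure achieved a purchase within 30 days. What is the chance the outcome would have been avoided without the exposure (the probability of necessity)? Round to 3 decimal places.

PN ≈ 0.690

Let p₁ = 0.71, p₀ = 0.22.
Under exogeneity and monotonicity, PN = (p₁ − p₀) / p₁.
PN = (0.71 − 0.22) / 0.71 = 0.49 / 0.71 ≈ 0.6901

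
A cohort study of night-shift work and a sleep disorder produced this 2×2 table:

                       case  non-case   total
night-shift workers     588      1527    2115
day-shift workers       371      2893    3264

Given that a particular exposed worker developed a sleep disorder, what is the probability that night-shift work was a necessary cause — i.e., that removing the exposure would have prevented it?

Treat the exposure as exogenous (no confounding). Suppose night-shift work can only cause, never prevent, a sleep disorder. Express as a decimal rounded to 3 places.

PN ≈ 0.591

p₁ = P(outcome | exposed) = 588/2115 = 0.27801
p₀ = P(outcome | unexposed) = 371/3264 = 0.11366
Under exogeneity and monotonicity, PN = (p₁ − p₀) / p₁.
PN = (0.27801 − 0.11366) / 0.27801 = 0.16435 / 0.27801 ≈ 0.5912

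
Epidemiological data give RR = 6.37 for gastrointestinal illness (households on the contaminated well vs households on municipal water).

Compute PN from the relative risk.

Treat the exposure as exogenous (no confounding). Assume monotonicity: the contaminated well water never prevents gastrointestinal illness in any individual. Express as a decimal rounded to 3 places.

Under exogeneity and monotonicity, PN = (RR − 1) / RR = 1 − 1/RR.
PN = (6.37 − 1) / 6.37 = 5.37 / 6.37 ≈ 0.8430

PN ≈ 0.843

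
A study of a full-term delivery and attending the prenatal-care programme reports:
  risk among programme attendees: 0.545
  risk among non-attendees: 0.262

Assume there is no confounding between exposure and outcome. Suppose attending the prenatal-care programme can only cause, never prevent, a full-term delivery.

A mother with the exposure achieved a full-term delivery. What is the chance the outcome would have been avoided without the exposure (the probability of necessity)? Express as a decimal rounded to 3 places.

Let p₁ = 0.545, p₀ = 0.262.
Under exogeneity and monotonicity, PN = (p₁ − p₀) / p₁.
PN = (0.545 − 0.262) / 0.545 = 0.283 / 0.545 ≈ 0.5193

PN ≈ 0.519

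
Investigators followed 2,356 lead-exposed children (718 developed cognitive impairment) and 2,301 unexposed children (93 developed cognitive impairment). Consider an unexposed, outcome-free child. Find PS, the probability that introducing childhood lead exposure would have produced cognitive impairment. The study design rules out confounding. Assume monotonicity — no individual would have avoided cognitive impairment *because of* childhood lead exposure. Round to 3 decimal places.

p₁ = P(outcome | exposed) = 718/2356 = 0.30475
p₀ = P(outcome | unexposed) = 93/2301 = 0.040417
Under exogeneity and monotonicity, PS = (p₁ − p₀) / (1 − p₀).
PS = (0.30475 − 0.040417) / (1 − 0.040417) = 0.26434 / 0.95958 ≈ 0.2755

PS ≈ 0.275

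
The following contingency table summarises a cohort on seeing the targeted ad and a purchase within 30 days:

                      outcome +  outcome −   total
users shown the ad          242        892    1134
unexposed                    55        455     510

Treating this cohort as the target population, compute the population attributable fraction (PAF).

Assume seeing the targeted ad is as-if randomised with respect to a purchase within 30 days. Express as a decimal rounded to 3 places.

PAF ≈ 0.403

p₁ = P(outcome | exposed) = 242/1134 = 0.2134
p₀ = P(outcome | unexposed) = 55/510 = 0.10784
Exposure prevalence π = 1134/1644 = 0.68978; overall risk P(Y=1) = 0.18066.
Under exogeneity, PAF = [P(Y=1) − p₀]/P(Y=1).
PAF = (0.18066 − 0.10784) / 0.18066 ≈ 0.4031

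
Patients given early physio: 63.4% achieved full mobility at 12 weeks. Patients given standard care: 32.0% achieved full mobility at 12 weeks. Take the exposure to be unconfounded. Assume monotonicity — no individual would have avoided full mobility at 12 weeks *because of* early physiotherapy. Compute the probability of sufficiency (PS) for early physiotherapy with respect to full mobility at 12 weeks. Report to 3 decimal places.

p₁ = 0.634, p₀ = 0.32.
Under exogeneity and monotonicity, PS = (p₁ − p₀) / (1 − p₀).
PS = (0.634 − 0.32) / (1 − 0.32) = 0.314 / 0.68 ≈ 0.4618

PS ≈ 0.462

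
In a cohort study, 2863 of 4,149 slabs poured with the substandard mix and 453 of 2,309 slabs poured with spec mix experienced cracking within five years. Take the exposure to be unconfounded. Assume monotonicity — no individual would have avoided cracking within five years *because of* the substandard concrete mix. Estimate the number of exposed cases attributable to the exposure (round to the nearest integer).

p₁ = P(outcome | exposed) = 2863/4149 = 0.69005
p₀ = P(outcome | unexposed) = 453/2309 = 0.19619
PN = (p₁ − p₀)/p₁ = (0.69005 − 0.19619) / 0.69005 ≈ 0.71569.
Attributable cases ≈ PN × (exposed cases) = 0.71569 × 2863 ≈ 2049.01.

about 2049 cases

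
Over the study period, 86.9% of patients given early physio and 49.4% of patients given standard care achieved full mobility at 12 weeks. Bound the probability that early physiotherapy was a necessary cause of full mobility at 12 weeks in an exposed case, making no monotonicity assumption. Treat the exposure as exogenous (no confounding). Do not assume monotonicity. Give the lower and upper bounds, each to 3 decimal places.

0.432 ≤ PN ≤ 0.582

p₁ = 0.869, p₀ = 0.494.
Under exogeneity alone the bounds on PN are max{0,(p₁−p₀)/p₁} ≤ PN ≤ min{1,(1−p₀)/p₁}.
  lower = (p₁ − p₀)/p₁ = 0.375 / 0.869 ≈ 0.4315
  upper = min{1, (1 − p₀)/p₁} = 0.506 / 0.869 ≈ 0.5823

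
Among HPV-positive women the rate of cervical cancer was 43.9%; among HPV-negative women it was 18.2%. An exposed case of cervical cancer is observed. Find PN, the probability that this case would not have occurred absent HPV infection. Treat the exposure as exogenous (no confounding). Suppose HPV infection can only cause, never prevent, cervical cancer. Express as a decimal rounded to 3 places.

PN ≈ 0.585

p₁ = 0.439, p₀ = 0.182.
Under exogeneity and monotonicity, PN = (p₁ − p₀) / p₁.
PN = (0.439 − 0.182) / 0.439 = 0.257 / 0.439 ≈ 0.5854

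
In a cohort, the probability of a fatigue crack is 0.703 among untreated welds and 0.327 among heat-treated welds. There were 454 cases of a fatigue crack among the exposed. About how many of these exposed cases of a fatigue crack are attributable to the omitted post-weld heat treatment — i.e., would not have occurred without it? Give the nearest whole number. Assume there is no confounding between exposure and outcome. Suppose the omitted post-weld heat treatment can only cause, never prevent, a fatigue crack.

about 243 cases

Let p₁ = 0.703, p₀ = 0.327.
PN = (p₁ − p₀)/p₁ = (0.703 − 0.327) / 0.703 ≈ 0.53485.
Attributable cases ≈ PN × (exposed cases) = 0.53485 × 454 ≈ 242.82.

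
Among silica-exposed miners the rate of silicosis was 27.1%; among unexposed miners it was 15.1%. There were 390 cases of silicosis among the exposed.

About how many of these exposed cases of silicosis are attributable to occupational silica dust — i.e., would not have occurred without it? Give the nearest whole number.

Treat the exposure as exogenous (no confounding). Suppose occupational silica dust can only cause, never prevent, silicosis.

p₁ = 0.271, p₀ = 0.151.
PN = (p₁ − p₀)/p₁ = (0.271 − 0.151) / 0.271 ≈ 0.44280.
Attributable cases ≈ PN × (exposed cases) = 0.44280 × 390 ≈ 172.69.

about 173 cases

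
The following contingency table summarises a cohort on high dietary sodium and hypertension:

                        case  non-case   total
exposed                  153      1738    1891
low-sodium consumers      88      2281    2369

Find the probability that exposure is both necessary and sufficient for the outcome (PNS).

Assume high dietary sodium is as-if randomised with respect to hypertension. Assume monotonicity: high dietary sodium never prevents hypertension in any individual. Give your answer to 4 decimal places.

PNS ≈ 0.0438

p₁ = P(outcome | exposed) = 153/1891 = 0.08091
p₀ = P(outcome | unexposed) = 88/2369 = 0.037146
Under exogeneity and monotonicity, PNS = p₁ − p₀.
PNS = 0.08091 − 0.037146 = 0.043763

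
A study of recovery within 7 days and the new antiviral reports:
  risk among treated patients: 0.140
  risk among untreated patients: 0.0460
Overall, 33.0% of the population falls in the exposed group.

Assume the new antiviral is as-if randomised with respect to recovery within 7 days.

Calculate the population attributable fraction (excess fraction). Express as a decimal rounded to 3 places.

Let p₁ = 0.14, p₀ = 0.046.
Overall risk P(Y=1) = π·p₁ + (1−π)·p₀ = 0.33×0.14 + 0.67×0.046 = 0.07702.
Under exogeneity, PAF = [P(Y=1) − p₀] / P(Y=1).
PAF = (0.07702 − 0.046) / 0.07702 ≈ 0.4028

PAF ≈ 0.403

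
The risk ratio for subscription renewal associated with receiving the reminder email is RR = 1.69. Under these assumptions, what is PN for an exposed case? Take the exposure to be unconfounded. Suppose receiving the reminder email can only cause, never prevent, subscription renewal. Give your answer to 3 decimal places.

Under exogeneity and monotonicity, PN = (RR − 1) / RR = 1 − 1/RR.
PN = (1.69 − 1) / 1.69 = 0.69 / 1.69 ≈ 0.4083

PN ≈ 0.408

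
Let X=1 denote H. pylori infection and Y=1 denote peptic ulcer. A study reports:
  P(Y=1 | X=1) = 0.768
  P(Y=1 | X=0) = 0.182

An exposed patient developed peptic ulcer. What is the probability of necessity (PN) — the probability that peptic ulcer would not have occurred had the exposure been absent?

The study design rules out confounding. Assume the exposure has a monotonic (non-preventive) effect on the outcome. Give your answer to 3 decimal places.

PN ≈ 0.763

Let p₁ = 0.768, p₀ = 0.182.
Under exogeneity and monotonicity, PN = (p₁ − p₀) / p₁.
PN = (0.768 − 0.182) / 0.768 = 0.586 / 0.768 ≈ 0.7630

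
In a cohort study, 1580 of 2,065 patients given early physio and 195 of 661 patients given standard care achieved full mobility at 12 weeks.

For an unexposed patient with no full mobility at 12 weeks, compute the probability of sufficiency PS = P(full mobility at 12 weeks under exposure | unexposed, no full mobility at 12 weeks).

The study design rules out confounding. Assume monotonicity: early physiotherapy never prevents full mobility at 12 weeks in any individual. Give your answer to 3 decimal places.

p₁ = P(outcome | exposed) = 1580/2065 = 0.76513
p₀ = P(outcome | unexposed) = 195/661 = 0.29501
Under exogeneity and monotonicity, PS = (p₁ − p₀) / (1 − p₀).
PS = (0.76513 − 0.29501) / (1 − 0.29501) = 0.47013 / 0.70499 ≈ 0.6669

PS ≈ 0.667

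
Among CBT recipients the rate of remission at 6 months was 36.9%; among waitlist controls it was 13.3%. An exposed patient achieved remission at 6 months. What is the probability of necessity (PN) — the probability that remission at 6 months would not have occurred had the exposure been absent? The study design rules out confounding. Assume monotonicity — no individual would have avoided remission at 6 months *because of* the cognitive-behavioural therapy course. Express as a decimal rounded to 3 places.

p₁ = 0.369, p₀ = 0.133.
Under exogeneity and monotonicity, PN = (p₁ − p₀) / p₁.
PN = (0.369 − 0.133) / 0.369 = 0.236 / 0.369 ≈ 0.6396

PN ≈ 0.640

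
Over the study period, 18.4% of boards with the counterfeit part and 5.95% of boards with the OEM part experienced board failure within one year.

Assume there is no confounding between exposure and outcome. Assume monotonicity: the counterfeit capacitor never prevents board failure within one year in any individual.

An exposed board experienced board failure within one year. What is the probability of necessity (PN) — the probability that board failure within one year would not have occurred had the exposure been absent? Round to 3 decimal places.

PN ≈ 0.677

p₁ = 0.184, p₀ = 0.0595.
Under exogeneity and monotonicity, PN = (p₁ − p₀) / p₁.
PN = (0.184 − 0.0595) / 0.184 = 0.1245 / 0.184 ≈ 0.6766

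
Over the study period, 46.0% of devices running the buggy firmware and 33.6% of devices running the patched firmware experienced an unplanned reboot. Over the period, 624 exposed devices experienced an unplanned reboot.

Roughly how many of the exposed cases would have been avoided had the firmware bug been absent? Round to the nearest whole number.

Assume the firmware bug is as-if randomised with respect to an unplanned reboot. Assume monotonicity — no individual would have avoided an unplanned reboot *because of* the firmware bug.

p₁ = 0.46, p₀ = 0.336.
PN = (p₁ − p₀)/p₁ = (0.46 − 0.336) / 0.46 ≈ 0.26957.
Attributable cases ≈ PN × (exposed cases) = 0.26957 × 624 ≈ 168.21.

about 168 cases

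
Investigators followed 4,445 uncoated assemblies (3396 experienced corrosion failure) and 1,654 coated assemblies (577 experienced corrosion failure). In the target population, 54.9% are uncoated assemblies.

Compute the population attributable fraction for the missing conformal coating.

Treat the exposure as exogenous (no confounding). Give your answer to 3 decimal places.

PAF ≈ 0.395

p₁ = P(outcome | exposed) = 3396/4445 = 0.764
p₀ = P(outcome | unexposed) = 577/1654 = 0.34885
Overall risk P(Y=1) = π·p₁ + (1−π)·p₀ = 0.549×0.764 + 0.451×0.34885 = 0.57677.
Under exogeneity, PAF = [P(Y=1) − p₀] / P(Y=1).
PAF = (0.57677 − 0.34885) / 0.57677 ≈ 0.3952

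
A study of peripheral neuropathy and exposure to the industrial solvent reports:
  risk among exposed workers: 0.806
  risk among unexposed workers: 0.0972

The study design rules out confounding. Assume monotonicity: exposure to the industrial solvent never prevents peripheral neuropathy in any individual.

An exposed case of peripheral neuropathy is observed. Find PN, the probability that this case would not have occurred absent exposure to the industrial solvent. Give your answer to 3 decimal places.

Let p₁ = 0.806, p₀ = 0.0972.
Under exogeneity and monotonicity, PN = (p₁ − p₀) / p₁.
PN = (0.806 − 0.0972) / 0.806 = 0.7088 / 0.806 ≈ 0.8794

PN ≈ 0.879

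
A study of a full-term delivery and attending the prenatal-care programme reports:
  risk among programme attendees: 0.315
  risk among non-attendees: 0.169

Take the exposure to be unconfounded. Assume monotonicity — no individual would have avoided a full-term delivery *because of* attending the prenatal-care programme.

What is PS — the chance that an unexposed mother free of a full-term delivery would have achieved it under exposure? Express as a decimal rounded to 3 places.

Let p₁ = 0.315, p₀ = 0.169.
Under exogeneity and monotonicity, PS = (p₁ − p₀) / (1 − p₀).
PS = (0.315 − 0.169) / (1 − 0.169) = 0.146 / 0.831 ≈ 0.1757

PS ≈ 0.176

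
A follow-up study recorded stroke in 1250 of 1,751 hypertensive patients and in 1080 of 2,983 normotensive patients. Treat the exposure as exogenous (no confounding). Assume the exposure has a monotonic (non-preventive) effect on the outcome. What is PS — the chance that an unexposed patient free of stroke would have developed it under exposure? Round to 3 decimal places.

p₁ = P(outcome | exposed) = 1250/1751 = 0.71388
p₀ = P(outcome | unexposed) = 1080/2983 = 0.36205
Under exogeneity and monotonicity, PS = (p₁ − p₀) / (1 − p₀).
PS = (0.71388 − 0.36205) / (1 − 0.36205) = 0.35183 / 0.63795 ≈ 0.5515

PS ≈ 0.551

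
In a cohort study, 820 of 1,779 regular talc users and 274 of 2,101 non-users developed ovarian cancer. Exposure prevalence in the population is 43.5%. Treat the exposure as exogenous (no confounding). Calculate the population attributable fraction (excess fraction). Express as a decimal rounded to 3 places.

PAF ≈ 0.524

p₁ = P(outcome | exposed) = 820/1779 = 0.46093
p₀ = P(outcome | unexposed) = 274/2101 = 0.13041
Overall risk P(Y=1) = π·p₁ + (1−π)·p₀ = 0.435×0.46093 + 0.565×0.13041 = 0.27419.
Under exogeneity, PAF = [P(Y=1) − p₀] / P(Y=1).
PAF = (0.27419 − 0.13041) / 0.27419 ≈ 0.5244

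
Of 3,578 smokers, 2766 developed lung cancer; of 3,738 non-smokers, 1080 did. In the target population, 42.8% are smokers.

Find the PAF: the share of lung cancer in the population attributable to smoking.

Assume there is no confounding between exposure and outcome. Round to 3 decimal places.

PAF ≈ 0.418

p₁ = P(outcome | exposed) = 2766/3578 = 0.77306
p₀ = P(outcome | unexposed) = 1080/3738 = 0.28892
Overall risk P(Y=1) = π·p₁ + (1−π)·p₀ = 0.428×0.77306 + 0.572×0.28892 = 0.49613.
Under exogeneity, PAF = [P(Y=1) − p₀] / P(Y=1).
PAF = (0.49613 − 0.28892) / 0.49613 ≈ 0.4176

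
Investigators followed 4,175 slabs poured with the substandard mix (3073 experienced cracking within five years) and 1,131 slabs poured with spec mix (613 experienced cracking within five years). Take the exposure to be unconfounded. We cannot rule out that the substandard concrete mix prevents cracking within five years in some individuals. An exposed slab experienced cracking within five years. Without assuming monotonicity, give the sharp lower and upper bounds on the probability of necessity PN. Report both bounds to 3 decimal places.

p₁ = P(outcome | exposed) = 3073/4175 = 0.73605
p₀ = P(outcome | unexposed) = 613/1131 = 0.542
Under exogeneity alone the bounds on PN are max{0,(p₁−p₀)/p₁} ≤ PN ≤ min{1,(1−p₀)/p₁}.
  lower = (p₁ − p₀)/p₁ = 0.19405 / 0.73605 ≈ 0.2636
  upper = min{1, (1 − p₀)/p₁} = 0.458 / 0.73605 ≈ 0.6222

0.264 ≤ PN ≤ 0.622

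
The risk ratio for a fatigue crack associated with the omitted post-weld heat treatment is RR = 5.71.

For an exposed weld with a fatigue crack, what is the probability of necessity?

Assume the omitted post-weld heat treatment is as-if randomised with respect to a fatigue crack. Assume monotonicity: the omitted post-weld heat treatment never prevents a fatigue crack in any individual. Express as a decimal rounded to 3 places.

PN ≈ 0.825

Under exogeneity and monotonicity, PN = (RR − 1) / RR = 1 − 1/RR.
PN = (5.71 − 1) / 5.71 = 4.71 / 5.71 ≈ 0.8249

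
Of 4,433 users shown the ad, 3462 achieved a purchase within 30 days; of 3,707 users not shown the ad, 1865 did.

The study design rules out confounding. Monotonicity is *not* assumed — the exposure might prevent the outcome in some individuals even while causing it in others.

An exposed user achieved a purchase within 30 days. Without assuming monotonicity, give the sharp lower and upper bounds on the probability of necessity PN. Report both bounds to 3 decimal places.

0.356 ≤ PN ≤ 0.636

p₁ = P(outcome | exposed) = 3462/4433 = 0.78096
p₀ = P(outcome | unexposed) = 1865/3707 = 0.5031
Under exogeneity alone the bounds on PN are max{0,(p₁−p₀)/p₁} ≤ PN ≤ min{1,(1−p₀)/p₁}.
  lower = (p₁ − p₀)/p₁ = 0.27786 / 0.78096 ≈ 0.3558
  upper = min{1, (1 − p₀)/p₁} = 0.4969 / 0.78096 ≈ 0.6363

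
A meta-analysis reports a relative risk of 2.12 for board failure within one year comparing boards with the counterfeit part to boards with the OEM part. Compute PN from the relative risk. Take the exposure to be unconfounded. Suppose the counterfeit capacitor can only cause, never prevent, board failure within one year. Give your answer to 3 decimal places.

Under exogeneity and monotonicity, PN = (RR − 1) / RR = 1 − 1/RR.
PN = (2.12 − 1) / 2.12 = 1.12 / 2.12 ≈ 0.5283

PN ≈ 0.528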